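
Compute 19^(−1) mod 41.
Apply the extended Euclidean algorithm to (41, 19), tracking rows (r, s, t) with s·41 + t·19 = r. Each division r_prev = q·r_cur + r_new produces the new row as (previous row) − q·(current row):
  row A: (41, 1, 0)   [1·41 + 0·19 = 41]
  row B: (19, 0, 1)   [0·41 + 1·19 = 19]
  41 = 2·19 + 3   → row C = row A − 2·row B = (3, 1, −2)   [check: 1·41 − 2·19 = 3]
  19 = 6·3 + 1   → row D = row B − 6·row C = (1, −6, 13)   [check: −6·41 + 13·19 = 1]
  3 = 3·1 + 0   → remainder 0, stop. gcd = 1 (last nonzero row D).
The gcd is 1, so 19 is invertible mod 41. The last nonzero row gives −6·41 + 13·19 = 1, so t = 13. So 19^(−1) ≡ 13 (mod 41). Verify: 19 · 13 = 247 ≡ 1 (mod 41). ✓

Final answer: 19^(−1) ≡ 13 (mod 41)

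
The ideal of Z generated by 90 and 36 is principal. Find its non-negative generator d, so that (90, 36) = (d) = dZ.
In the PID Z, (a, b) is generated by gcd(a, b). Compute gcd(90, 36) with the extended Euclidean algorithm, tracking rows (r, s, t) with s·90 + t·36 = r:
  row A: (90, 1, 0)   [1·90 + 0·36 = 90]
  row B: (36, 0, 1)   [0·90 + 1·36 = 36]
  90 = 2·36 + 18   → row C = row A − 2·row B = (18, 1, −2)   [check: 1·90 − 2·36 = 18]
  36 = 2·18 + 0   → remainder 0, stop. gcd = 18 (last nonzero row C).
So gcd(90, 36) = 18, with Bézout identity 1·90 − 2·36 = 18. Containment (⊇): the Bézout identity exhibits 18 as an element of (90, 36), giving (18) ⊆ (90, 36). Containment (⊆): since 18 | 90 and 18 | 36 (90 = 18·5, 36 = 18·2), every Z-linear combination of 90 and 36 is divisible by 18, so (90, 36) ⊆ (18). Therefore (90, 36) = (18), d = 18.

Final answer: (90, 36) = (18); d = 18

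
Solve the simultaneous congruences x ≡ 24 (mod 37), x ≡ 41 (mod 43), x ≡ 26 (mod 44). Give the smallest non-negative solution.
x ≡ 44202 (mod 70004); the representative in [0, 70004) is 44202

The moduli 37, 43, 44 are pairwise coprime, so by the CRT there is a unique solution mod 37·43·44 = 70004.
Solve by successive substitution. Start with x ≡ 24 (mod 37).
  Combine with x ≡ 41 (mod 43): write x = 24 + 37·t and require 24 + 37·t ≡ 41 (mod 43), i.e. 37·t ≡ 41 − 24 ≡ 17 (mod 43). Since 37^(−1) ≡ 7 (mod 43), t ≡ 7·17 ≡ 33 (mod 43). So x ≡ 24 + 37·33 = 1245 (mod 1591).
  Combine with x ≡ 26 (mod 44): write x = 1245 + 1591·t and require 1245 + 1591·t ≡ 26 (mod 44), i.e. 1591·t ≡ 26 − 1245 ≡ 13 (mod 44). Since 1591^(−1) ≡ 19 (mod 44) (1591 ≡ 7 (mod 44)), t ≡ 19·13 ≡ 27 (mod 44). So x ≡ 1245 + 1591·27 = 44202 (mod 70004).
Unique solution in [0, 70004): x = 44202.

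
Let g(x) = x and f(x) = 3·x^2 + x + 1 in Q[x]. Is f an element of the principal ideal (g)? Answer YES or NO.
NO

In Q[x] the ideal (g) consists of all multiples of g, so f ∈ (g) iff g | f, i.e. iff the remainder of f on division by g is 0. Divide f by g (g is monic, so eliminate the leading term of the running remainder at each step):
  leading term 3·x^2: subtract (3·x)·g(x) = 3·x^2, leaving x + 1
  leading term x: subtract (1)·g(x) = x, leaving 1
The remainder r(x) = 1 ≠ 0 (and deg r < deg g), so g ∤ f, i.e. f ∉ (g).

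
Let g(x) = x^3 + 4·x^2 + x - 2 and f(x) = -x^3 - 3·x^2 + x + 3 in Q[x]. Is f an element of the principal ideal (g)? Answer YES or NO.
In Q[x] the ideal (g) consists of all multiples of g, so f ∈ (g) iff g | f, i.e. iff the remainder of f on division by g is 0. Divide f by g (g is monic, so eliminate the leading term of the running remainder at each step):
  leading term -x^3: subtract (-1)·g(x) = -x^3 - 4·x^2 - x + 2, leaving x^2 + 2·x + 1
The remainder r(x) = x^2 + 2·x + 1 ≠ 0 (and deg r < deg g), so g ∤ f, i.e. f ∉ (g).

Final answer: NO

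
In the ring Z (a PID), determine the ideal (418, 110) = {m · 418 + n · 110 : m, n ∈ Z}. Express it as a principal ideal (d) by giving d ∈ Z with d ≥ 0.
In the PID Z, (a, b) is generated by gcd(a, b). Compute gcd(418, 110) with the extended Euclidean algorithm, tracking rows (r, s, t) with s·418 + t·110 = r:
  row A: (418, 1, 0)   [1·418 + 0·110 = 418]
  row B: (110, 0, 1)   [0·418 + 1·110 = 110]
  418 = 3·110 + 88   → row C = row A − 3·row B = (88, 1, −3)   [check: 1·418 − 3·110 = 88]
  110 = 1·88 + 22   → row D = row B − 1·row C = (22, −1, 4)   [check: −1·418 + 4·110 = 22]
  88 = 4·22 + 0   → remainder 0, stop. gcd = 22 (last nonzero row D).
So gcd(418, 110) = 22, with Bézout identity −1·418 + 4·110 = 22. Containment (⊇): the Bézout identity exhibits 22 as an element of (418, 110), giving (22) ⊆ (418, 110). Containment (⊆): since 22 | 418 and 22 | 110 (418 = 22·19, 110 = 22·5), every Z-linear combination of 418 and 110 is divisible by 22, so (418, 110) ⊆ (22). Therefore (418, 110) = (22), d = 22.

Final answer: (418, 110) = (22); d = 22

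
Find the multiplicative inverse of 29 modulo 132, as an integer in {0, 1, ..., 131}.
29^(−1) ≡ 41 (mod 132)

Apply the extended Euclidean algorithm to (132, 29), tracking rows (r, s, t) with s·132 + t·29 = r. Each division r_prev = q·r_cur + r_new produces the new row as (previous row) − q·(current row):
  row A: (132, 1, 0)   [1·132 + 0·29 = 132]
  row B: (29, 0, 1)   [0·132 + 1·29 = 29]
  132 = 4·29 + 16   → row C = row A − 4·row B = (16, 1, −4)   [check: 1·132 − 4·29 = 16]
  29 = 1·16 + 13   → row D = row B − 1·row C = (13, −1, 5)   [check: −1·132 + 5·29 = 13]
  16 = 1·13 + 3   → row E = row C − 1·row D = (3, 2, −9)   [check: 2·132 − 9·29 = 3]
  13 = 4·3 + 1   → row F = row D − 4·row E = (1, −9, 41)   [check: −9·132 + 41·29 = 1]
  3 = 3·1 + 0   → remainder 0, stop. gcd = 1 (last nonzero row F).
The gcd is 1, so 29 is invertible mod 132. The last nonzero row gives −9·132 + 41·29 = 1, so t = 41. So 29^(−1) ≡ 41 (mod 132). Verify: 29 · 41 = 1189 ≡ 1 (mod 132). ✓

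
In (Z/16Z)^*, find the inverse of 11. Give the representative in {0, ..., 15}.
Apply the extended Euclidean algorithm to (16, 11), tracking rows (r, s, t) with s·16 + t·11 = r. Each division r_prev = q·r_cur + r_new produces the new row as (previous row) − q·(current row):
  row A: (16, 1, 0)   [1·16 + 0·11 = 16]
  row B: (11, 0, 1)   [0·16 + 1·11 = 11]
  16 = 1·11 + 5   → row C = row A − 1·row B = (5, 1, −1)   [check: 1·16 − 1·11 = 5]
  11 = 2·5 + 1   → row D = row B − 2·row C = (1, −2, 3)   [check: −2·16 + 3·11 = 1]
  5 = 5·1 + 0   → remainder 0, stop. gcd = 1 (last nonzero row D).
The gcd is 1, so 11 is invertible mod 16. The last nonzero row gives −2·16 + 3·11 = 1, so t = 3. So 11^(−1) ≡ 3 (mod 16). Verify: 11 · 3 = 33 ≡ 1 (mod 16). ✓

Final answer: 11^(−1) ≡ 3 (mod 16)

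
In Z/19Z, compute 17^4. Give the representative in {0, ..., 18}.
16

Use repeated squaring. Binary(4) = 100. Walk through the bits of the exponent 4 left-to-right: at each bit after the leading one, square the running value, then multiply by 17 if the bit is 1 (always reducing mod 19):
  bit 1 = 1 (leading): start with 17.
  bit 2 = 0: square 17^2 = 289 ≡ 4 (mod 19).
  bit 3 = 0: square 4^2 = 16 (mod 19).
Final value: 17^4 ≡ 16 (mod 19).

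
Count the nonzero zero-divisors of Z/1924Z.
In Z/1924Z each nonzero element is either a unit (gcd with 1924 is 1) or a zero-divisor (gcd > 1). The number of units is φ(1924): factorise 1924 = 2^2 · 13 · 37, so φ(1924) = (2^2 − 2^1) · (13 − 1) · (37 − 1) = 2 · 12 · 36 = 864. The nonzero elements number 1924 − 1 = 1923. Hence the nonzero zero-divisors number 1923 − 864 = 1059.

Final answer: Z/1924Z has 1059 nonzero zero-divisors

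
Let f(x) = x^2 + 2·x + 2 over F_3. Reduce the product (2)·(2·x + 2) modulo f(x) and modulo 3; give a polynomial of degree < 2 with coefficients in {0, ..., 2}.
a · b ≡ x + 1 (mod f(x))

Multiply as integer polynomials: a · b = 4·x + 4. Reducing coefficients mod 3: a · b ≡ x + 1. This already has degree < 2, so no reduction by f is needed. Hence a · b ≡ x + 1 in F_3[x]/(f).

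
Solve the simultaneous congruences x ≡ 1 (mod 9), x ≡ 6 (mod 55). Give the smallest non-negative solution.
The moduli 9, 55 are pairwise coprime, so by the CRT there is a unique solution mod 9·55 = 495.
Solve by successive substitution. Start with x ≡ 1 (mod 9).
  Combine with x ≡ 6 (mod 55): write x = 1 + 9·t and require 1 + 9·t ≡ 6 (mod 55), i.e. 9·t ≡ 6 − 1 ≡ 5 (mod 55). Since 9^(−1) ≡ 49 (mod 55), t ≡ 49·5 ≡ 25 (mod 55). So x ≡ 1 + 9·25 = 226 (mod 495).
Unique solution in [0, 495): x = 226.

Final answer: x ≡ 226 (mod 495); the representative in [0, 495) is 226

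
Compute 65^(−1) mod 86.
65^(−1) ≡ 45 (mod 86)

Apply the extended Euclidean algorithm to (86, 65), tracking rows (r, s, t) with s·86 + t·65 = r. Each division r_prev = q·r_cur + r_new produces the new row as (previous row) − q·(current row):
  row A: (86, 1, 0)   [1·86 + 0·65 = 86]
  row B: (65, 0, 1)   [0·86 + 1·65 = 65]
  86 = 1·65 + 21   → row C = row A − 1·row B = (21, 1, −1)   [check: 1·86 − 1·65 = 21]
  65 = 3·21 + 2   → row D = row B − 3·row C = (2, −3, 4)   [check: −3·86 + 4·65 = 2]
  21 = 10·2 + 1   → row E = row C − 10·row D = (1, 31, −41)   [check: 31·86 − 41·65 = 1]
  2 = 2·1 + 0   → remainder 0, stop. gcd = 1 (last nonzero row E).
The gcd is 1, so 65 is invertible mod 86. The last nonzero row gives 31·86 − 41·65 = 1, so t = −41. So 65^(−1) ≡ −41 ≡ 45 (mod 86). Verify: 65 · 45 = 2925 ≡ 1 (mod 86). ✓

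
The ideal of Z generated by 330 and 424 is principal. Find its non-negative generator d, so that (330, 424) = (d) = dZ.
In the PID Z, (a, b) is generated by gcd(a, b). Compute gcd(424, 330) with the extended Euclidean algorithm, tracking rows (r, s, t) with s·424 + t·330 = r:
  row A: (424, 1, 0)   [1·424 + 0·330 = 424]
  row B: (330, 0, 1)   [0·424 + 1·330 = 330]
  424 = 1·330 + 94   → row C = row A − 1·row B = (94, 1, −1)   [check: 1·424 − 1·330 = 94]
  330 = 3·94 + 48   → row D = row B − 3·row C = (48, −3, 4)   [check: −3·424 + 4·330 = 48]
  94 = 1·48 + 46   → row E = row C − 1·row D = (46, 4, −5)   [check: 4·424 − 5·330 = 46]
  48 = 1·46 + 2   → row F = row D − 1·row E = (2, −7, 9)   [check: −7·424 + 9·330 = 2]
  46 = 23·2 + 0   → remainder 0, stop. gcd = 2 (last nonzero row F).
So gcd(330, 424) = 2, with Bézout identity −7·424 + 9·330 = 2. Containment (⊇): the Bézout identity exhibits 2 as an element of (330, 424), giving (2) ⊆ (330, 424). Containment (⊆): since 2 | 330 and 2 | 424 (330 = 2·165, 424 = 2·212), every Z-linear combination of 330 and 424 is divisible by 2, so (330, 424) ⊆ (2). Therefore (330, 424) = (2), d = 2.

Final answer: (330, 424) = (2); d = 2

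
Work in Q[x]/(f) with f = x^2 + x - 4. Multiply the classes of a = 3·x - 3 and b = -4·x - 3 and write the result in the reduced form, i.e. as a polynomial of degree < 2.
First multiply in Q[x] without reducing: a · b = -12·x^2 + 3·x + 9. Now divide by f(x) = x^2 + x - 4, eliminating the leading term at each step:
  leading term -12·x^2: subtract (-12)·f(x) = -12·x^2 - 12·x + 48, leaving 15·x - 39
The degree is now < 2, so this is the remainder. Hence a · b ≡ 15·x - 39 in Q[x]/(f).

Final answer: a · b ≡ 15·x - 39 (mod f(x))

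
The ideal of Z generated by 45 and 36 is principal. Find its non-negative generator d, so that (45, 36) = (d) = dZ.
(45, 36) = (9); d = 9

In the PID Z, (a, b) is generated by gcd(a, b). Compute gcd(45, 36) with the extended Euclidean algorithm, tracking rows (r, s, t) with s·45 + t·36 = r:
  row A: (45, 1, 0)   [1·45 + 0·36 = 45]
  row B: (36, 0, 1)   [0·45 + 1·36 = 36]
  45 = 1·36 + 9   → row C = row A − 1·row B = (9, 1, −1)   [check: 1·45 − 1·36 = 9]
  36 = 4·9 + 0   → remainder 0, stop. gcd = 9 (last nonzero row C).
So gcd(45, 36) = 9, with Bézout identity 1·45 − 1·36 = 9. Containment (⊇): the Bézout identity exhibits 9 as an element of (45, 36), giving (9) ⊆ (45, 36). Containment (⊆): since 9 | 45 and 9 | 36 (45 = 9·5, 36 = 9·4), every Z-linear combination of 45 and 36 is divisible by 9, so (45, 36) ⊆ (9). Therefore (45, 36) = (9), d = 9.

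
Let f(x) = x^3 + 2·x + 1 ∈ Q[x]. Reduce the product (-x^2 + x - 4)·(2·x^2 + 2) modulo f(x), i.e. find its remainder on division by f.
First multiply in Q[x] without reducing: a · b = -2·x^4 + 2·x^3 - 10·x^2 + 2·x - 8. Now divide by f(x) = x^3 + 2·x + 1, eliminating the leading term at each step:
  leading term -2·x^4: subtract (-2·x)·f(x) = -2·x^4 - 4·x^2 - 2·x, leaving 2·x^3 - 6·x^2 + 4·x - 8
  leading term 2·x^3: subtract (2)·f(x) = 2·x^3 + 4·x + 2, leaving -6·x^2 - 10
The degree is now < 3, so this is the remainder. Hence a · b ≡ -6·x^2 - 10 in Q[x]/(f).

Final answer: a · b ≡ -6·x^2 - 10 (mod f(x))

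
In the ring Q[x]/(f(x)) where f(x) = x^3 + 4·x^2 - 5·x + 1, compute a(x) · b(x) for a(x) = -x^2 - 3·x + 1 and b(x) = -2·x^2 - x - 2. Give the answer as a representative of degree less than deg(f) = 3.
a · b ≡ 17·x^2 - 2·x - 1 (mod f(x))

First multiply in Q[x] without reducing: a · b = 2·x^4 + 7·x^3 + 3·x^2 + 5·x - 2. Now divide by f(x) = x^3 + 4·x^2 - 5·x + 1, eliminating the leading term at each step:
  leading term 2·x^4: subtract (2·x)·f(x) = 2·x^4 + 8·x^3 - 10·x^2 + 2·x, leaving -x^3 + 13·x^2 + 3·x - 2
  leading term -x^3: subtract (-1)·f(x) = -x^3 - 4·x^2 + 5·x - 1, leaving 17·x^2 - 2·x - 1
The degree is now < 3, so this is the remainder. Hence a · b ≡ 17·x^2 - 2·x - 1 in Q[x]/(f).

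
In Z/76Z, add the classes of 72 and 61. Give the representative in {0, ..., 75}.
57

Both summands are already reduced mod 76. 72 + 61 = 133; 133 = 1·76 + 57, so (72 + 61) mod 76 = 57.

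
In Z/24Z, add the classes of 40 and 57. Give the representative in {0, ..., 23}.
1

Reduce the summands first: 40 ≡ 16, 57 ≡ 9 (mod 24), so 40 + 57 ≡ 16 + 9 (mod 24). 16 + 9 = 25; 25 = 1·24 + 1, so (40 + 57) mod 24 = 1.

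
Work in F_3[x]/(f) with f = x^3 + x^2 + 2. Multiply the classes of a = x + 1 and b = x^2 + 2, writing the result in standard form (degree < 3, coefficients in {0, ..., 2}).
Multiply as integer polynomials: a · b = x^3 + x^2 + 2·x + 2. Reducing coefficients mod 3: a · b ≡ x^3 + x^2 + 2·x + 2. Now divide by f(x) = x^3 + x^2 + 2 in F_3[x], eliminating the leading term at each step:
  leading term x^3: subtract (1)·f(x) = x^3 + x^2 + 2, leaving 2·x (coefficients mod 3)
The degree is now < 3, so this is the remainder. Hence a · b ≡ 2·x in F_3[x]/(f).

Final answer: a · b ≡ 2·x (mod f(x))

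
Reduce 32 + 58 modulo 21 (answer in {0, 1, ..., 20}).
6

Reduce the summands first: 32 ≡ 11, 58 ≡ 16 (mod 21), so 32 + 58 ≡ 11 + 16 (mod 21). 11 + 16 = 27; 27 = 1·21 + 6, so (32 + 58) mod 21 = 6.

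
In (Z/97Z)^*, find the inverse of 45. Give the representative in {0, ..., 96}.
45^(−1) ≡ 69 (mod 97)

Apply the extended Euclidean algorithm to (97, 45), tracking rows (r, s, t) with s·97 + t·45 = r. Each division r_prev = q·r_cur + r_new produces the new row as (previous row) − q·(current row):
  row A: (97, 1, 0)   [1·97 + 0·45 = 97]
  row B: (45, 0, 1)   [0·97 + 1·45 = 45]
  97 = 2·45 + 7   → row C = row A − 2·row B = (7, 1, −2)   [check: 1·97 − 2·45 = 7]
  45 = 6·7 + 3   → row D = row B − 6·row C = (3, −6, 13)   [check: −6·97 + 13·45 = 3]
  7 = 2·3 + 1   → row E = row C − 2·row D = (1, 13, −28)   [check: 13·97 − 28·45 = 1]
  3 = 3·1 + 0   → remainder 0, stop. gcd = 1 (last nonzero row E).
The gcd is 1, so 45 is invertible mod 97. The last nonzero row gives 13·97 − 28·45 = 1, so t = −28. So 45^(−1) ≡ −28 ≡ 69 (mod 97). Verify: 45 · 69 = 3105 ≡ 1 (mod 97). ✓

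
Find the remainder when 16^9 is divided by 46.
Use repeated squaring. Binary(9) = 1001. Walk through the bits of the exponent 9 left-to-right: at each bit after the leading one, square the running value, then multiply by 16 if the bit is 1 (always reducing mod 46):
  bit 1 = 1 (leading): start with 16.
  bit 2 = 0: square 16^2 = 256 ≡ 26 (mod 46).
  bit 3 = 0: square 26^2 = 676 ≡ 32 (mod 46).
  bit 4 = 1: square 32^2 = 1024 ≡ 12; bit is 1, so multiply 12·16 = 192 ≡ 8 (mod 46).
Final value: 16^9 ≡ 8 (mod 46).

Final answer: 8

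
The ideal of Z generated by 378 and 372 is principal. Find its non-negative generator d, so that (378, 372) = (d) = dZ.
In the PID Z, (a, b) is generated by gcd(a, b). Compute gcd(378, 372) with the extended Euclidean algorithm, tracking rows (r, s, t) with s·378 + t·372 = r:
  row A: (378, 1, 0)   [1·378 + 0·372 = 378]
  row B: (372, 0, 1)   [0·378 + 1·372 = 372]
  378 = 1·372 + 6   → row C = row A − 1·row B = (6, 1, −1)   [check: 1·378 − 1·372 = 6]
  372 = 62·6 + 0   → remainder 0, stop. gcd = 6 (last nonzero row C).
So gcd(378, 372) = 6, with Bézout identity 1·378 − 1·372 = 6. Containment (⊇): the Bézout identity exhibits 6 as an element of (378, 372), giving (6) ⊆ (378, 372). Containment (⊆): since 6 | 378 and 6 | 372 (378 = 6·63, 372 = 6·62), every Z-linear combination of 378 and 372 is divisible by 6, so (378, 372) ⊆ (6). Therefore (378, 372) = (6), d = 6.

Final answer: (378, 372) = (6); d = 6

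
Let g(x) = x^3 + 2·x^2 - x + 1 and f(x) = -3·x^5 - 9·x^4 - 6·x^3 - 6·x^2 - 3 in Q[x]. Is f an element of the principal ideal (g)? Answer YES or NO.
YES

In Q[x] the ideal (g) consists of all multiples of g, so f ∈ (g) iff g | f, i.e. iff the remainder of f on division by g is 0. Divide f by g (g is monic, so eliminate the leading term of the running remainder at each step):
  leading term -3·x^5: subtract (-3·x^2)·g(x) = -3·x^5 - 6·x^4 + 3·x^3 - 3·x^2, leaving -3·x^4 - 9·x^3 - 3·x^2 - 3
  leading term -3·x^4: subtract (-3·x)·g(x) = -3·x^4 - 6·x^3 + 3·x^2 - 3·x, leaving -3·x^3 - 6·x^2 + 3·x - 3
  leading term -3·x^3: subtract (-3)·g(x) = -3·x^3 - 6·x^2 + 3·x - 3, leaving 0
The remainder is 0, so f(x) = g(x) · h(x) with h(x) = -3·x^2 - 3·x - 3. Hence g | f, i.e. f ∈ (g).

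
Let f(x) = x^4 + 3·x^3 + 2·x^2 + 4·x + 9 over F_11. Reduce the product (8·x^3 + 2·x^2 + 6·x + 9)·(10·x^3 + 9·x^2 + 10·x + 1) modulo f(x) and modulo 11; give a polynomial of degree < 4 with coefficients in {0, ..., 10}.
Multiply as integer polynomials: a · b = 80·x^6 + 92·x^5 + 158·x^4 + 172·x^3 + 143·x^2 + 96·x + 9. Reducing coefficients mod 11: a · b ≡ 3·x^6 + 4·x^5 + 4·x^4 + 7·x^3 + 8·x + 9. Now divide by f(x) = x^4 + 3·x^3 + 2·x^2 + 4·x + 9 in F_11[x], eliminating the leading term at each step:
  leading term 3·x^6: subtract (3·x^2)·f(x) = 3·x^6 + 9·x^5 + 6·x^4 + x^3 + 5·x^2, leaving 6·x^5 + 9·x^4 + 6·x^3 + 6·x^2 + 8·x + 9 (coefficients mod 11)
  leading term 6·x^5: subtract (6·x)·f(x) = 6·x^5 + 7·x^4 + x^3 + 2·x^2 + 10·x, leaving 2·x^4 + 5·x^3 + 4·x^2 + 9·x + 9 (coefficients mod 11)
  leading term 2·x^4: subtract (2)·f(x) = 2·x^4 + 6·x^3 + 4·x^2 + 8·x + 7, leaving 10·x^3 + x + 2 (coefficients mod 11)
The degree is now < 4, so this is the remainder. Hence a · b ≡ 10·x^3 + x + 2 in F_11[x]/(f).

Final answer: a · b ≡ 10·x^3 + x + 2 (mod f(x))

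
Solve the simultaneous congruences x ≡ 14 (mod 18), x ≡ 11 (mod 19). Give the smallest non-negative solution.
x ≡ 68 (mod 342); the representative in [0, 342) is 68

The moduli 18, 19 are pairwise coprime, so by the CRT there is a unique solution mod 18·19 = 342.
Solve by successive substitution. Start with x ≡ 14 (mod 18).
  Combine with x ≡ 11 (mod 19): write x = 14 + 18·t and require 14 + 18·t ≡ 11 (mod 19), i.e. 18·t ≡ 11 − 14 ≡ 16 (mod 19). Since 18^(−1) ≡ 18 (mod 19), t ≡ 18·16 ≡ 3 (mod 19). So x ≡ 14 + 18·3 = 68 (mod 342).
Unique solution in [0, 342): x = 68.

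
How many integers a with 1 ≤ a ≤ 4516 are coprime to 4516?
The number of a ∈ {1, ..., 4516} with gcd(a, 4516) = 1 is by definition Euler's totient φ(4516). φ is multiplicative, with φ(p^e) = p^e − p^(e−1). Factorise 4516 = 2^2 · 1129. Then
  φ(4516) = (2^2 − 2^1) · (1129 − 1) = 2 · 1128 = 2256.
So there are 2256 such integers.

Final answer: 2256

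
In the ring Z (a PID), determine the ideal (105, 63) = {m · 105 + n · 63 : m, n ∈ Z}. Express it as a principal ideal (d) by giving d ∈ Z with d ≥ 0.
(105, 63) = (21); d = 21

In the PID Z, (a, b) is generated by gcd(a, b). Compute gcd(105, 63) with the extended Euclidean algorithm, tracking rows (r, s, t) with s·105 + t·63 = r:
  row A: (105, 1, 0)   [1·105 + 0·63 = 105]
  row B: (63, 0, 1)   [0·105 + 1·63 = 63]
  105 = 1·63 + 42   → row C = row A − 1·row B = (42, 1, −1)   [check: 1·105 − 1·63 = 42]
  63 = 1·42 + 21   → row D = row B − 1·row C = (21, −1, 2)   [check: −1·105 + 2·63 = 21]
  42 = 2·21 + 0   → remainder 0, stop. gcd = 21 (last nonzero row D).
So gcd(105, 63) = 21, with Bézout identity −1·105 + 2·63 = 21. Containment (⊇): the Bézout identity exhibits 21 as an element of (105, 63), giving (21) ⊆ (105, 63). Containment (⊆): since 21 | 105 and 21 | 63 (105 = 21·5, 63 = 21·3), every Z-linear combination of 105 and 63 is divisible by 21, so (105, 63) ⊆ (21). Therefore (105, 63) = (21), d = 21.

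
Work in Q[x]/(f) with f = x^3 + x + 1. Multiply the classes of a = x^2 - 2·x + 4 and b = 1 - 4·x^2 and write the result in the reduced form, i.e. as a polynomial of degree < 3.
First multiply in Q[x] without reducing: a · b = -4·x^4 + 8·x^3 - 15·x^2 - 2·x + 4. Now divide by f(x) = x^3 + x + 1, eliminating the leading term at each step:
  leading term -4·x^4: subtract (-4·x)·f(x) = -4·x^4 - 4·x^2 - 4·x, leaving 8·x^3 - 11·x^2 + 2·x + 4
  leading term 8·x^3: subtract (8)·f(x) = 8·x^3 + 8·x + 8, leaving -11·x^2 - 6·x - 4
The degree is now < 3, so this is the remainder. Hence a · b ≡ -11·x^2 - 6·x - 4 in Q[x]/(f).

Final answer: a · b ≡ -11·x^2 - 6·x - 4 (mod f(x))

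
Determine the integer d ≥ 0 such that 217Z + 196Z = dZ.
(217, 196) = (7); d = 7

In the PID Z, (a, b) is generated by gcd(a, b). Compute gcd(217, 196) with the extended Euclidean algorithm, tracking rows (r, s, t) with s·217 + t·196 = r:
  row A: (217, 1, 0)   [1·217 + 0·196 = 217]
  row B: (196, 0, 1)   [0·217 + 1·196 = 196]
  217 = 1·196 + 21   → row C = row A − 1·row B = (21, 1, −1)   [check: 1·217 − 1·196 = 21]
  196 = 9·21 + 7   → row D = row B − 9·row C = (7, −9, 10)   [check: −9·217 + 10·196 = 7]
  21 = 3·7 + 0   → remainder 0, stop. gcd = 7 (last nonzero row D).
So gcd(217, 196) = 7, with Bézout identity −9·217 + 10·196 = 7. Containment (⊇): the Bézout identity exhibits 7 as an element of (217, 196), giving (7) ⊆ (217, 196). Containment (⊆): since 7 | 217 and 7 | 196 (217 = 7·31, 196 = 7·28), every Z-linear combination of 217 and 196 is divisible by 7, so (217, 196) ⊆ (7). Therefore (217, 196) = (7), d = 7.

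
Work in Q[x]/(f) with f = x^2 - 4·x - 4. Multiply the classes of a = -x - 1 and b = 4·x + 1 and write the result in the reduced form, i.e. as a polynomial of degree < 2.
First multiply in Q[x] without reducing: a · b = -4·x^2 - 5·x - 1. Now divide by f(x) = x^2 - 4·x - 4, eliminating the leading term at each step:
  leading term -4·x^2: subtract (-4)·f(x) = -4·x^2 + 16·x + 16, leaving -21·x - 17
The degree is now < 2, so this is the remainder. Hence a · b ≡ -21·x - 17 in Q[x]/(f).

Final answer: a · b ≡ -21·x - 17 (mod f(x))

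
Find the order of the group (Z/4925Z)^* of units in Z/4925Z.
(Z/4925Z)^* consists of the classes a with gcd(a, 4925) = 1, so its order is φ(4925). φ is multiplicative, with φ(p^e) = p^e − p^(e−1). Factorise 4925 = 5^2 · 197. Then
  φ(4925) = (5^2 − 5^1) · (197 − 1) = 20 · 196 = 3920.
Thus |(Z/4925Z)^*| = 3920.

Final answer: |(Z/4925Z)^*| = 3920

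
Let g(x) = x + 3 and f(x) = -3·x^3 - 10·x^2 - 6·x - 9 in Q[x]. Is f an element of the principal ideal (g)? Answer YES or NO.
In Q[x] the ideal (g) consists of all multiples of g, so f ∈ (g) iff g | f, i.e. iff the remainder of f on division by g is 0. Divide f by g (g is monic, so eliminate the leading term of the running remainder at each step):
  leading term -3·x^3: subtract (-3·x^2)·g(x) = -3·x^3 - 9·x^2, leaving -x^2 - 6·x - 9
  leading term -x^2: subtract (-x)·g(x) = -x^2 - 3·x, leaving -3·x - 9
  leading term -3·x: subtract (-3)·g(x) = -3·x - 9, leaving 0
The remainder is 0, so f(x) = g(x) · h(x) with h(x) = -3·x^2 - x - 3. Hence g | f, i.e. f ∈ (g).

Final answer: YES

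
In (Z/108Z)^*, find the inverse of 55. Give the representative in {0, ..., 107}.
55^(−1) ≡ 55 (mod 108)

Apply the extended Euclidean algorithm to (108, 55), tracking rows (r, s, t) with s·108 + t·55 = r. Each division r_prev = q·r_cur + r_new produces the new row as (previous row) − q·(current row):
  row A: (108, 1, 0)   [1·108 + 0·55 = 108]
  row B: (55, 0, 1)   [0·108 + 1·55 = 55]
  108 = 1·55 + 53   → row C = row A − 1·row B = (53, 1, −1)   [check: 1·108 − 1·55 = 53]
  55 = 1·53 + 2   → row D = row B − 1·row C = (2, −1, 2)   [check: −1·108 + 2·55 = 2]
  53 = 26·2 + 1   → row E = row C − 26·row D = (1, 27, −53)   [check: 27·108 − 53·55 = 1]
  2 = 2·1 + 0   → remainder 0, stop. gcd = 1 (last nonzero row E).
The gcd is 1, so 55 is invertible mod 108. The last nonzero row gives 27·108 − 53·55 = 1, so t = −53. So 55^(−1) ≡ −53 ≡ 55 (mod 108). Verify: 55 · 55 = 3025 ≡ 1 (mod 108). ✓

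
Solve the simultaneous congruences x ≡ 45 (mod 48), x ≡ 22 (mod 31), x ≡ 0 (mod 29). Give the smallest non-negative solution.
x ≡ 17661 (mod 43152); the representative in [0, 43152) is 17661

The moduli 48, 31, 29 are pairwise coprime, so by the CRT there is a unique solution mod 48·31·29 = 43152.
Solve by successive substitution. Start with x ≡ 45 (mod 48).
  Combine with x ≡ 22 (mod 31): write x = 45 + 48·t and require 45 + 48·t ≡ 22 (mod 31), i.e. 48·t ≡ 22 − 45 ≡ 8 (mod 31). Since 48^(−1) ≡ 11 (mod 31) (48 ≡ 17 (mod 31)), t ≡ 11·8 ≡ 26 (mod 31). So x ≡ 45 + 48·26 = 1293 (mod 1488).
  Combine with x ≡ 0 (mod 29): write x = 1293 + 1488·t and require 1293 + 1488·t ≡ 0 (mod 29), i.e. 1488·t ≡ 0 − 1293 ≡ 12 (mod 29). Since 1488^(−1) ≡ 13 (mod 29) (1488 ≡ 9 (mod 29)), t ≡ 13·12 ≡ 11 (mod 29). So x ≡ 1293 + 1488·11 = 17661 (mod 43152).
Unique solution in [0, 43152): x = 17661.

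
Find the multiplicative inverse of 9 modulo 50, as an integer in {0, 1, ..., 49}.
9^(−1) ≡ 39 (mod 50)

Apply the extended Euclidean algorithm to (50, 9), tracking rows (r, s, t) with s·50 + t·9 = r. Each division r_prev = q·r_cur + r_new produces the new row as (previous row) − q·(current row):
  row A: (50, 1, 0)   [1·50 + 0·9 = 50]
  row B: (9, 0, 1)   [0·50 + 1·9 = 9]
  50 = 5·9 + 5   → row C = row A − 5·row B = (5, 1, −5)   [check: 1·50 − 5·9 = 5]
  9 = 1·5 + 4   → row D = row B − 1·row C = (4, −1, 6)   [check: −1·50 + 6·9 = 4]
  5 = 1·4 + 1   → row E = row C − 1·row D = (1, 2, −11)   [check: 2·50 − 11·9 = 1]
  4 = 4·1 + 0   → remainder 0, stop. gcd = 1 (last nonzero row E).
The gcd is 1, so 9 is invertible mod 50. The last nonzero row gives 2·50 − 11·9 = 1, so t = −11. So 9^(−1) ≡ −11 ≡ 39 (mod 50). Verify: 9 · 39 = 351 ≡ 1 (mod 50). ✓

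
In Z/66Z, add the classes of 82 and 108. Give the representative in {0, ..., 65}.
58

Reduce the summands first: 82 ≡ 16, 108 ≡ 42 (mod 66), so 82 + 108 ≡ 16 + 42 (mod 66). 16 + 42 = 58; 58 = 0·66 + 58, so (82 + 108) mod 66 = 58.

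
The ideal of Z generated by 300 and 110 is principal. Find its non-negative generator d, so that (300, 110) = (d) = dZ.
In the PID Z, (a, b) is generated by gcd(a, b). Compute gcd(300, 110) with the extended Euclidean algorithm, tracking rows (r, s, t) with s·300 + t·110 = r:
  row A: (300, 1, 0)   [1·300 + 0·110 = 300]
  row B: (110, 0, 1)   [0·300 + 1·110 = 110]
  300 = 2·110 + 80   → row C = row A − 2·row B = (80, 1, −2)   [check: 1·300 − 2·110 = 80]
  110 = 1·80 + 30   → row D = row B − 1·row C = (30, −1, 3)   [check: −1·300 + 3·110 = 30]
  80 = 2·30 + 20   → row E = row C − 2·row D = (20, 3, −8)   [check: 3·300 − 8·110 = 20]
  30 = 1·20 + 10   → row F = row D − 1·row E = (10, −4, 11)   [check: −4·300 + 11·110 = 10]
  20 = 2·10 + 0   → remainder 0, stop. gcd = 10 (last nonzero row F).
So gcd(300, 110) = 10, with Bézout identity −4·300 + 11·110 = 10. Containment (⊇): the Bézout identity exhibits 10 as an element of (300, 110), giving (10) ⊆ (300, 110). Containment (⊆): since 10 | 300 and 10 | 110 (300 = 10·30, 110 = 10·11), every Z-linear combination of 300 and 110 is divisible by 10, so (300, 110) ⊆ (10). Therefore (300, 110) = (10), d = 10.

Final answer: (300, 110) = (10); d = 10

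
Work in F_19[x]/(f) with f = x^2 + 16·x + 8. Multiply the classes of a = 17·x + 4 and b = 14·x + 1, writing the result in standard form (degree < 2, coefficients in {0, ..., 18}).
Multiply as integer polynomials: a · b = 238·x^2 + 73·x + 4. Reducing coefficients mod 19: a · b ≡ 10·x^2 + 16·x + 4. Now divide by f(x) = x^2 + 16·x + 8 in F_19[x], eliminating the leading term at each step:
  leading term 10·x^2: subtract (10)·f(x) = 10·x^2 + 8·x + 4, leaving 8·x (coefficients mod 19)
The degree is now < 2, so this is the remainder. Hence a · b ≡ 8·x in F_19[x]/(f).

Final answer: a · b ≡ 8·x (mod f(x))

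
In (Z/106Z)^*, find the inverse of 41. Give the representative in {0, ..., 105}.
Apply the extended Euclidean algorithm to (106, 41), tracking rows (r, s, t) with s·106 + t·41 = r. Each division r_prev = q·r_cur + r_new produces the new row as (previous row) − q·(current row):
  row A: (106, 1, 0)   [1·106 + 0·41 = 106]
  row B: (41, 0, 1)   [0·106 + 1·41 = 41]
  106 = 2·41 + 24   → row C = row A − 2·row B = (24, 1, −2)   [check: 1·106 − 2·41 = 24]
  41 = 1·24 + 17   → row D = row B − 1·row C = (17, −1, 3)   [check: −1·106 + 3·41 = 17]
  24 = 1·17 + 7   → row E = row C − 1·row D = (7, 2, −5)   [check: 2·106 − 5·41 = 7]
  17 = 2·7 + 3   → row F = row D − 2·row E = (3, −5, 13)   [check: −5·106 + 13·41 = 3]
  7 = 2·3 + 1   → row G = row E − 2·row F = (1, 12, −31)   [check: 12·106 − 31·41 = 1]
  3 = 3·1 + 0   → remainder 0, stop. gcd = 1 (last nonzero row G).
The gcd is 1, so 41 is invertible mod 106. The last nonzero row gives 12·106 − 31·41 = 1, so t = −31. So 41^(−1) ≡ −31 ≡ 75 (mod 106). Verify: 41 · 75 = 3075 ≡ 1 (mod 106). ✓

Final answer: 41^(−1) ≡ 75 (mod 106)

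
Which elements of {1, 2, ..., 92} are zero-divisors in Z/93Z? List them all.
An element a ∈ Z/93Z (with a ≠ 0) is a zero-divisor iff gcd(a, 93) > 1 (because a is a unit precisely when gcd(a, n) = 1, and in Z/nZ every nonzero, non-unit element is a zero-divisor). Scan a = 1, ..., 92 and keep those with gcd(a, 93) > 1:
  gcd(3, 93) = 3, gcd(6, 93) = 3, gcd(9, 93) = 3, gcd(12, 93) = 3, gcd(15, 93) = 3, gcd(18, 93) = 3, gcd(21, 93) = 3, gcd(24, 93) = 3, gcd(27, 93) = 3, gcd(30, 93) = 3, gcd(31, 93) = 31, gcd(33, 93) = 3, gcd(36, 93) = 3, gcd(39, 93) = 3, gcd(42, 93) = 3, gcd(45, 93) = 3, gcd(48, 93) = 3, gcd(51, 93) = 3, gcd(54, 93) = 3, gcd(57, 93) = 3, gcd(60, 93) = 3, gcd(62, 93) = 31, gcd(63, 93) = 3, gcd(66, 93) = 3, gcd(69, 93) = 3, gcd(72, 93) = 3, gcd(75, 93) = 3, gcd(78, 93) = 3, gcd(81, 93) = 3, gcd(84, 93) = 3, gcd(87, 93) = 3, gcd(90, 93) = 3.
All other a ∈ {1, ..., 92} have gcd(a, 93) = 1 and are units. So the nonzero zero-divisors are exactly the 32 values of a appearing in this scan.

Final answer: nonzero zero-divisors of Z/93Z = {3, 6, 9, 12, 15, 18, 21, 24, 27, 30, 31, 33, 36, 39, 42, 45, 48, 51, 54, 57, 60, 62, 63, 66, 69, 72, 75, 78, 81, 84, 87, 90}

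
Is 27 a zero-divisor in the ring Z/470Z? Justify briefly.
gcd(27, 470) = 1, so 27 is a unit in Z/470Z (it has a multiplicative inverse). A unit cannot be a zero-divisor: if 27·b ≡ 0 then multiplying both sides by 27^(−1) gives b ≡ 0. So 27 is not a zero-divisor.

Final answer: NO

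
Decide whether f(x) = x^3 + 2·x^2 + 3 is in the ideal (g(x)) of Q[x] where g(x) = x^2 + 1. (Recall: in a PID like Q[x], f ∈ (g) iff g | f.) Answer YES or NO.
In Q[x] the ideal (g) consists of all multiples of g, so f ∈ (g) iff g | f, i.e. iff the remainder of f on division by g is 0. Divide f by g (g is monic, so eliminate the leading term of the running remainder at each step):
  leading term x^3: subtract (x)·g(x) = x^3 + x, leaving 2·x^2 - x + 3
  leading term 2·x^2: subtract (2)·g(x) = 2·x^2 + 2, leaving 1 - x
The remainder r(x) = 1 - x ≠ 0 (and deg r < deg g), so g ∤ f, i.e. f ∉ (g).

Final answer: NO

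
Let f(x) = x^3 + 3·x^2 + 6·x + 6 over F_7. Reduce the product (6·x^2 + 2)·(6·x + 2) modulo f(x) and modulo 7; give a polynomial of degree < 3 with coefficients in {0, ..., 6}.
a · b ≡ 2·x^2 + 6·x + 5 (mod f(x))

Multiply as integer polynomials: a · b = 36·x^3 + 12·x^2 + 12·x + 4. Reducing coefficients mod 7: a · b ≡ x^3 + 5·x^2 + 5·x + 4. Now divide by f(x) = x^3 + 3·x^2 + 6·x + 6 in F_7[x], eliminating the leading term at each step:
  leading term x^3: subtract (1)·f(x) = x^3 + 3·x^2 + 6·x + 6, leaving 2·x^2 + 6·x + 5 (coefficients mod 7)
The degree is now < 3, so this is the remainder. Hence a · b ≡ 2·x^2 + 6·x + 5 in F_7[x]/(f).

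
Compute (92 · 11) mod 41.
28

Reduce the factors first: 92 ≡ 10 (mod 41), so 92 · 11 ≡ 10 · 11 (mod 41). 10 · 11 = 110. Dividing by 41: 110 = 2·41 + 28. So (92 · 11) mod 41 = 28.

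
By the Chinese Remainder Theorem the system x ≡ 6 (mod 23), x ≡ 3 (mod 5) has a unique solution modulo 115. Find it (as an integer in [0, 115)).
x ≡ 98 (mod 115); the representative in [0, 115) is 98

The moduli 23, 5 are pairwise coprime, so by the CRT there is a unique solution mod 23·5 = 115.
Solve by successive substitution. Start with x ≡ 6 (mod 23).
  Combine with x ≡ 3 (mod 5): write x = 6 + 23·t and require 6 + 23·t ≡ 3 (mod 5), i.e. 23·t ≡ 3 − 6 ≡ 2 (mod 5). Since 23^(−1) ≡ 2 (mod 5) (23 ≡ 3 (mod 5)), t ≡ 2·2 ≡ 4 (mod 5). So x ≡ 6 + 23·4 = 98 (mod 115).
Unique solution in [0, 115): x = 98.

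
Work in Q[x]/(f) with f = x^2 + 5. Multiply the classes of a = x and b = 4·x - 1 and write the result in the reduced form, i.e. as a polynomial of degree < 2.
a · b ≡ -x - 20 (mod f(x))

First multiply in Q[x] without reducing: a · b = 4·x^2 - x. Now divide by f(x) = x^2 + 5, eliminating the leading term at each step:
  leading term 4·x^2: subtract (4)·f(x) = 4·x^2 + 20, leaving -x - 20
The degree is now < 2, so this is the remainder. Hence a · b ≡ -x - 20 in Q[x]/(f).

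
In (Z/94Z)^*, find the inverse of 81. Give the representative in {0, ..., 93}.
81^(−1) ≡ 65 (mod 94)

Apply the extended Euclidean algorithm to (94, 81), tracking rows (r, s, t) with s·94 + t·81 = r. Each division r_prev = q·r_cur + r_new produces the new row as (previous row) − q·(current row):
  row A: (94, 1, 0)   [1·94 + 0·81 = 94]
  row B: (81, 0, 1)   [0·94 + 1·81 = 81]
  94 = 1·81 + 13   → row C = row A − 1·row B = (13, 1, −1)   [check: 1·94 − 1·81 = 13]
  81 = 6·13 + 3   → row D = row B − 6·row C = (3, −6, 7)   [check: −6·94 + 7·81 = 3]
  13 = 4·3 + 1   → row E = row C − 4·row D = (1, 25, −29)   [check: 25·94 − 29·81 = 1]
  3 = 3·1 + 0   → remainder 0, stop. gcd = 1 (last nonzero row E).
The gcd is 1, so 81 is invertible mod 94. The last nonzero row gives 25·94 − 29·81 = 1, so t = −29. So 81^(−1) ≡ −29 ≡ 65 (mod 94). Verify: 81 · 65 = 5265 ≡ 1 (mod 94). ✓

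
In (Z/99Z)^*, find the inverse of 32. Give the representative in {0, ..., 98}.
32^(−1) ≡ 65 (mod 99)

Apply the extended Euclidean algorithm to (99, 32), tracking rows (r, s, t) with s·99 + t·32 = r. Each division r_prev = q·r_cur + r_new produces the new row as (previous row) − q·(current row):
  row A: (99, 1, 0)   [1·99 + 0·32 = 99]
  row B: (32, 0, 1)   [0·99 + 1·32 = 32]
  99 = 3·32 + 3   → row C = row A − 3·row B = (3, 1, −3)   [check: 1·99 − 3·32 = 3]
  32 = 10·3 + 2   → row D = row B − 10·row C = (2, −10, 31)   [check: −10·99 + 31·32 = 2]
  3 = 1·2 + 1   → row E = row C − 1·row D = (1, 11, −34)   [check: 11·99 − 34·32 = 1]
  2 = 2·1 + 0   → remainder 0, stop. gcd = 1 (last nonzero row E).
The gcd is 1, so 32 is invertible mod 99. The last nonzero row gives 11·99 − 34·32 = 1, so t = −34. So 32^(−1) ≡ −34 ≡ 65 (mod 99). Verify: 32 · 65 = 2080 ≡ 1 (mod 99). ✓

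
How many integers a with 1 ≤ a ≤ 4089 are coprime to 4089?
2576

The number of a ∈ {1, ..., 4089} with gcd(a, 4089) = 1 is by definition Euler's totient φ(4089). φ is multiplicative, with φ(p^e) = p^e − p^(e−1). Factorise 4089 = 3 · 29 · 47. Then
  φ(4089) = (3 − 1) · (29 − 1) · (47 − 1) = 2 · 28 · 46 = 2576.
So there are 2576 such integers.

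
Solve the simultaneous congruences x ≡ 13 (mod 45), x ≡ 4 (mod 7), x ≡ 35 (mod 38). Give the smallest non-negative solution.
x ≡ 10903 (mod 11970); the representative in [0, 11970) is 10903

The moduli 45, 7, 38 are pairwise coprime, so by the CRT there is a unique solution mod 45·7·38 = 11970.
Solve by successive substitution. Start with x ≡ 13 (mod 45).
  Combine with x ≡ 4 (mod 7): write x = 13 + 45·t and require 13 + 45·t ≡ 4 (mod 7), i.e. 45·t ≡ 4 − 13 ≡ 5 (mod 7). Since 45^(−1) ≡ 5 (mod 7) (45 ≡ 3 (mod 7)), t ≡ 5·5 ≡ 4 (mod 7). So x ≡ 13 + 45·4 = 193 (mod 315).
  Combine with x ≡ 35 (mod 38): write x = 193 + 315·t and require 193 + 315·t ≡ 35 (mod 38), i.e. 315·t ≡ 35 − 193 ≡ 32 (mod 38). Since 315^(−1) ≡ 7 (mod 38) (315 ≡ 11 (mod 38)), t ≡ 7·32 ≡ 34 (mod 38). So x ≡ 193 + 315·34 = 10903 (mod 11970).
Unique solution in [0, 11970): x = 10903.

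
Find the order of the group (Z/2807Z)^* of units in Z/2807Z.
|(Z/2807Z)^*| = 2400

(Z/2807Z)^* consists of the classes a with gcd(a, 2807) = 1, so its order is φ(2807). φ is multiplicative, with φ(p^e) = p^e − p^(e−1). Factorise 2807 = 7 · 401. Then
  φ(2807) = (7 − 1) · (401 − 1) = 6 · 400 = 2400.
Thus |(Z/2807Z)^*| = 2400.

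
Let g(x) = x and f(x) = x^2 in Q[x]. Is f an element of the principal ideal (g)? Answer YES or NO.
In Q[x] the ideal (g) consists of all multiples of g, so f ∈ (g) iff g | f, i.e. iff the remainder of f on division by g is 0. Divide f by g (g is monic, so eliminate the leading term of the running remainder at each step):
  leading term x^2: subtract (x)·g(x) = x^2, leaving 0
The remainder is 0, so f(x) = g(x) · h(x) with h(x) = x. Hence g | f, i.e. f ∈ (g).

Final answer: YES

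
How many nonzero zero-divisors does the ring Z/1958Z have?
Z/1958Z has 1077 nonzero zero-divisors

In Z/1958Z each nonzero element is either a unit (gcd with 1958 is 1) or a zero-divisor (gcd > 1). The number of units is φ(1958): factorise 1958 = 2 · 11 · 89, so φ(1958) = (2 − 1) · (11 − 1) · (89 − 1) = 1 · 10 · 88 = 880. The nonzero elements number 1958 − 1 = 1957. Hence the nonzero zero-divisors number 1957 − 880 = 1077.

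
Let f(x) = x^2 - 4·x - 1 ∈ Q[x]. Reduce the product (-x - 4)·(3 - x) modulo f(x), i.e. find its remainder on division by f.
First multiply in Q[x] without reducing: a · b = x^2 + x - 12. Now divide by f(x) = x^2 - 4·x - 1, eliminating the leading term at each step:
  leading term x^2: subtract (1)·f(x) = x^2 - 4·x - 1, leaving 5·x - 11
The degree is now < 2, so this is the remainder. Hence a · b ≡ 5·x - 11 in Q[x]/(f).

Final answer: a · b ≡ 5·x - 11 (mod f(x))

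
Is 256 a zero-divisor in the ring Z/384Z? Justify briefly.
YES

gcd(256, 384) = 128 > 1, so 256 is not a unit in Z/384Z. In Z/nZ every nonzero non-unit is a zero-divisor: explicitly, take b = 384/gcd = 3 ≠ 0 (mod 384); then 256·3 = 768 = 2·384, i.e. 256·3 ≡ 0 (mod 384). So 256 is a zero-divisor.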